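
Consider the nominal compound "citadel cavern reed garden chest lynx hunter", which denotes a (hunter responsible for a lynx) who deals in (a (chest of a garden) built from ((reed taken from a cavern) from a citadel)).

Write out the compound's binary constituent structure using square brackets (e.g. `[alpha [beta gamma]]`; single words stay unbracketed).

The outermost head in the paraphrase is "hunter" (specifically "lynx hunter"), modified by "citadel cavern reed garden chest".
Within "citadel cavern reed garden chest", the head is "chest" (specifically "garden chest") and the modifier is "citadel cavern reed".
Within "citadel cavern reed", the head is "reed" (specifically "cavern reed") and the modifier is "citadel".
Within "cavern reed", the head is "reed" and the modifier is "cavern".
Within "garden chest", the head is "chest" and the modifier is "garden".
Within "lynx hunter", the head is "hunter" and the modifier is "lynx".
Putting it together: [[[citadel [cavern reed]] [garden chest]] [lynx hunter]].

[[[citadel [cavern reed]] [garden chest]] [lynx hunter]]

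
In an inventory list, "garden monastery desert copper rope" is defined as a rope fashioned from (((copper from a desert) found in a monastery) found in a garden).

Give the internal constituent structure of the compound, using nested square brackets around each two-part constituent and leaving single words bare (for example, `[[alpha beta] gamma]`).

At the top level: head "rope"; modifier "garden monastery desert copper".
Within "garden monastery desert copper", the head is "copper" (specifically "monastery desert copper") and the modifier is "garden".
Within "monastery desert copper", the head is "copper" (specifically "desert copper") and the modifier is "monastery".
Within "desert copper", the head is "copper" and the modifier is "desert".
Assembled: [[garden [monastery [desert copper]]] rope].

[[garden [monastery [desert copper]]] rope]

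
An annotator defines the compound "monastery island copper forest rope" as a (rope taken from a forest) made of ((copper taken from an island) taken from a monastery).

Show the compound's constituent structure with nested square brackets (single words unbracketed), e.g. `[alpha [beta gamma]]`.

[[monastery [island copper]] [forest rope]]

Overall it is a kind of rope (specifically "forest rope"); the modifier is "monastery island copper".
Within "monastery island copper", the head is "copper" (specifically "island copper") and the modifier is "monastery".
Within "island copper", the head is "copper" and the modifier is "island".
Within "forest rope", the head is "rope" and the modifier is "forest".
Putting it together: [[monastery [island copper]] [forest rope]].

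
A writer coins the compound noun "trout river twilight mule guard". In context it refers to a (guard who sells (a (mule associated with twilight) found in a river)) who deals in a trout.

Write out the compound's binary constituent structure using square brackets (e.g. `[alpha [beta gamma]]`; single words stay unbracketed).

[trout [[river [twilight mule]] guard]]

The outermost head in the paraphrase is "guard" (specifically "river twilight mule guard"), modified by "trout".
Within "river twilight mule guard", the head is "guard" and the modifier is "river twilight mule".
Within "river twilight mule", the head is "mule" (specifically "twilight mule") and the modifier is "river".
Within "twilight mule", the head is "mule" and the modifier is "twilight".
Assembled: [trout [[river [twilight mule]] guard]].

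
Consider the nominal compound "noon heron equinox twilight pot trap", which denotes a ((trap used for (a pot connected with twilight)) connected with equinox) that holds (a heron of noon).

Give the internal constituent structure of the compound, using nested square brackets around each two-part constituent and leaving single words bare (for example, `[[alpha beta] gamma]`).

[[noon heron] [equinox [[twilight pot] trap]]]

Whole compound: head "trap" (specifically "equinox twilight pot trap"), modifier "noon heron".
"noon heron" → head "heron", modifier "noon".
"equinox twilight pot trap" → head "trap" (specifically "twilight pot trap"), modifier "equinox".
"twilight pot trap" → head "trap", modifier "twilight pot".
"twilight pot" → head "pot", modifier "twilight".
So the structure is [[noon heron] [equinox [[twilight pot] trap]]].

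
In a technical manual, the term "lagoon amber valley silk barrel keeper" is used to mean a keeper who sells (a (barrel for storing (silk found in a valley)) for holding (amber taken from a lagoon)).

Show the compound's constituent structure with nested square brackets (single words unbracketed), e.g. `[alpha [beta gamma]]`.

The outermost head in the paraphrase is "keeper", modified by "lagoon amber valley silk barrel".
"lagoon amber valley silk barrel" → head "barrel" (specifically "valley silk barrel"), modifier "lagoon amber".
"lagoon amber" → head "amber", modifier "lagoon".
"valley silk barrel" → head "barrel", modifier "valley silk".
"valley silk" → head "silk", modifier "valley".
Putting it together: [[[lagoon amber] [[valley silk] barrel]] keeper].

[[[lagoon amber] [[valley silk] barrel]] keeper]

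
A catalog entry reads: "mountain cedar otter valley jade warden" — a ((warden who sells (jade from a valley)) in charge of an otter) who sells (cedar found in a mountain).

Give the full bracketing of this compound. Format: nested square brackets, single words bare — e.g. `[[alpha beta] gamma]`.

At the top level: head "warden" (specifically "otter valley jade warden"); modifier "mountain cedar".
Within "mountain cedar", the head is "cedar" and the modifier is "mountain".
Within "otter valley jade warden", the head is "warden" (specifically "valley jade warden") and the modifier is "otter".
Within "valley jade warden", the head is "warden" and the modifier is "valley jade".
Within "valley jade", the head is "jade" and the modifier is "valley".
Putting it together: [[mountain cedar] [otter [[valley jade] warden]]].

[[mountain cedar] [otter [[valley jade] warden]]]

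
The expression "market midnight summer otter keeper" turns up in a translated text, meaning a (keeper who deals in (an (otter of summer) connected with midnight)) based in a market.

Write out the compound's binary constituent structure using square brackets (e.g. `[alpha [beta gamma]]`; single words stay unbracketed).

The outermost head in the paraphrase is "keeper" (specifically "midnight summer otter keeper"), modified by "market".
"midnight summer otter keeper" → head "keeper", modifier "midnight summer otter".
"midnight summer otter" → head "otter" (specifically "summer otter"), modifier "midnight".
"summer otter" → head "otter", modifier "summer".
Putting it together: [market [[midnight [summer otter]] keeper]].

[market [[midnight [summer otter]] keeper]]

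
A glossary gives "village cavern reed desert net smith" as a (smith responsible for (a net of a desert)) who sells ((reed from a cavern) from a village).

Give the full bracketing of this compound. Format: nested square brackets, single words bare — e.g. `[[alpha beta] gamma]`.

[[village [cavern reed]] [[desert net] smith]]

Overall it is a kind of smith (specifically "desert net smith"); the modifier is "village cavern reed".
Inside "village cavern reed": head "reed" (specifically "cavern reed"), modifier "village".
Inside "cavern reed": head "reed", modifier "cavern".
Inside "desert net smith": head "smith", modifier "desert net".
Inside "desert net": head "net", modifier "desert".
Putting it together: [[village [cavern reed]] [[desert net] smith]].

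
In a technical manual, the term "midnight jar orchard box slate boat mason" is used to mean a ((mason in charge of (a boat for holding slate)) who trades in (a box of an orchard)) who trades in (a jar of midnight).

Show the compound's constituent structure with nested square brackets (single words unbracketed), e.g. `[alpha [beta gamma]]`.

At the top level: head "mason" (specifically "orchard box slate boat mason"); modifier "midnight jar".
"midnight jar" → head "jar", modifier "midnight".
"orchard box slate boat mason" → head "mason" (specifically "slate boat mason"), modifier "orchard box".
"orchard box" → head "box", modifier "orchard".
"slate boat mason" → head "mason", modifier "slate boat".
"slate boat" → head "boat", modifier "slate".
Assembled: [[midnight jar] [[orchard box] [[slate boat] mason]]].

[[midnight jar] [[orchard box] [[slate boat] mason]]]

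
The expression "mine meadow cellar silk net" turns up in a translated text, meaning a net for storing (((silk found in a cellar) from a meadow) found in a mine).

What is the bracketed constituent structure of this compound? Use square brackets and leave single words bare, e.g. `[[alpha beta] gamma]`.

Whole compound: head "net", modifier "mine meadow cellar silk".
Within "mine meadow cellar silk", the head is "silk" (specifically "meadow cellar silk") and the modifier is "mine".
Within "meadow cellar silk", the head is "silk" (specifically "cellar silk") and the modifier is "meadow".
Within "cellar silk", the head is "silk" and the modifier is "cellar".
Putting it together: [[mine [meadow [cellar silk]]] net].

[[mine [meadow [cellar silk]]] net]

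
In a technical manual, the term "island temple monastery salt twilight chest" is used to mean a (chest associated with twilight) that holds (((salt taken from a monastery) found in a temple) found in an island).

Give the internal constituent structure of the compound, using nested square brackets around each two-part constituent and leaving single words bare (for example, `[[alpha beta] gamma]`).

At the top level: head "chest" (specifically "twilight chest"); modifier "island temple monastery salt".
Inside "island temple monastery salt": head "salt" (specifically "temple monastery salt"), modifier "island".
Inside "temple monastery salt": head "salt" (specifically "monastery salt"), modifier "temple".
Inside "monastery salt": head "salt", modifier "monastery".
Inside "twilight chest": head "chest", modifier "twilight".
Assembled: [[island [temple [monastery salt]]] [twilight chest]].

[[island [temple [monastery salt]]] [twilight chest]]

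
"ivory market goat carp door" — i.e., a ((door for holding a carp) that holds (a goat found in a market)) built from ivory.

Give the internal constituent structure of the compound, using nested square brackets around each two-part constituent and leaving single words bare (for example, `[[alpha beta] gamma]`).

Whole compound: head "door" (specifically "market goat carp door"), modifier "ivory".
Within "market goat carp door", the head is "door" (specifically "carp door") and the modifier is "market goat".
Within "market goat", the head is "goat" and the modifier is "market".
Within "carp door", the head is "door" and the modifier is "carp".
So the structure is [ivory [[market goat] [carp door]]].

[ivory [[market goat] [carp door]]]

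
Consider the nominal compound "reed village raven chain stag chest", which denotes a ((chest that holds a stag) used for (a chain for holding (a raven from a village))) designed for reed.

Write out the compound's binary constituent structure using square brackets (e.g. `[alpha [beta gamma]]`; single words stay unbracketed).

The outermost head in the paraphrase is "chest" (specifically "village raven chain stag chest"), modified by "reed".
Within "village raven chain stag chest", the head is "chest" (specifically "stag chest") and the modifier is "village raven chain".
Within "village raven chain", the head is "chain" and the modifier is "village raven".
Within "village raven", the head is "raven" and the modifier is "village".
Within "stag chest", the head is "chest" and the modifier is "stag".
So the structure is [reed [[[village raven] chain] [stag chest]]].

[reed [[[village raven] chain] [stag chest]]]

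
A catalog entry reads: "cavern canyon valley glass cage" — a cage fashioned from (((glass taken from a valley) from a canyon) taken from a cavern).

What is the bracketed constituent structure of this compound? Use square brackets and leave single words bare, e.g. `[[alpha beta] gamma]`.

[[cavern [canyon [valley glass]]] cage]

Whole compound: head "cage", modifier "cavern canyon valley glass".
Within "cavern canyon valley glass", the head is "glass" (specifically "canyon valley glass") and the modifier is "cavern".
Within "canyon valley glass", the head is "glass" (specifically "valley glass") and the modifier is "canyon".
Within "valley glass", the head is "glass" and the modifier is "valley".
Putting it together: [[cavern [canyon [valley glass]]] cage].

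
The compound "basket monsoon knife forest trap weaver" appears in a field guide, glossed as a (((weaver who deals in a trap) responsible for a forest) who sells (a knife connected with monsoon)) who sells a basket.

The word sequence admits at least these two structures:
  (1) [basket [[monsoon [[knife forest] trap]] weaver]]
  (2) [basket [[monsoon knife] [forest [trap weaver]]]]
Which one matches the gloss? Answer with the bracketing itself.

[basket [[monsoon knife] [forest [trap weaver]]]]

The paraphrase's head is the "weaver" part ("monsoon knife forest trap weaver"); its modifier is "basket".
That top-level split, carried through the inner groups, gives [basket [[monsoon knife] [forest [trap weaver]]]].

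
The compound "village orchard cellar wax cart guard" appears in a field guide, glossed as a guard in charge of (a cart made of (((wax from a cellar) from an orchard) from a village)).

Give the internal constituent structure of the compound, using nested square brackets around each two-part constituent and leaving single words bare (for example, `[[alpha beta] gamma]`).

At the top level: head "guard"; modifier "village orchard cellar wax cart".
Inside "village orchard cellar wax cart": head "cart", modifier "village orchard cellar wax".
Inside "village orchard cellar wax": head "wax" (specifically "orchard cellar wax"), modifier "village".
Inside "orchard cellar wax": head "wax" (specifically "cellar wax"), modifier "orchard".
Inside "cellar wax": head "wax", modifier "cellar".
So the structure is [[[village [orchard [cellar wax]]] cart] guard].

[[[village [orchard [cellar wax]]] cart] guard]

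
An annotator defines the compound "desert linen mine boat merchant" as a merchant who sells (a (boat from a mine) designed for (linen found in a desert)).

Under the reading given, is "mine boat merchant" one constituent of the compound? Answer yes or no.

The top-level split is [desert linen mine boat] [merchant]; the full structure is [[[desert linen] [mine boat]] merchant].
"mine boat merchant" straddles a constituent boundary, so it is not a single unit.

no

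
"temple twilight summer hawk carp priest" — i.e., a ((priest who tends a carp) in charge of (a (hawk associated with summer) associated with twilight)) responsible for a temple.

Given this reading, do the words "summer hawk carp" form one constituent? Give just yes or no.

The top-level split is [temple] [twilight summer hawk carp priest]; the full structure is [temple [[twilight [summer hawk]] [carp priest]]].
"summer hawk carp" straddles a constituent boundary, so it is not a single unit.

no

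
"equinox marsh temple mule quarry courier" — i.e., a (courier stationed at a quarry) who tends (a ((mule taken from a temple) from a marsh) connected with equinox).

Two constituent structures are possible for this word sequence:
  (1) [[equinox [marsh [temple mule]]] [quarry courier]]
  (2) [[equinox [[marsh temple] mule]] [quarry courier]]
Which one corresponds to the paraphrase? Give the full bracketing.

The paraphrase's head is the "courier" part ("quarry courier"); its modifier is "equinox marsh temple mule".
That top-level split, carried through the inner groups, gives [[equinox [marsh [temple mule]]] [quarry courier]].

[[equinox [marsh [temple mule]]] [quarry courier]]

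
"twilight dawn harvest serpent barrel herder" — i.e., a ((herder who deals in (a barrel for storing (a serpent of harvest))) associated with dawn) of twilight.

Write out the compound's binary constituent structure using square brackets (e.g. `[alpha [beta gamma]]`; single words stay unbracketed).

[twilight [dawn [[[harvest serpent] barrel] herder]]]

Overall it is a kind of herder (specifically "dawn harvest serpent barrel herder"); the modifier is "twilight".
"dawn harvest serpent barrel herder" → head "herder" (specifically "harvest serpent barrel herder"), modifier "dawn".
"harvest serpent barrel herder" → head "herder", modifier "harvest serpent barrel".
"harvest serpent barrel" → head "barrel", modifier "harvest serpent".
"harvest serpent" → head "serpent", modifier "harvest".
Putting it together: [twilight [dawn [[[harvest serpent] barrel] herder]]].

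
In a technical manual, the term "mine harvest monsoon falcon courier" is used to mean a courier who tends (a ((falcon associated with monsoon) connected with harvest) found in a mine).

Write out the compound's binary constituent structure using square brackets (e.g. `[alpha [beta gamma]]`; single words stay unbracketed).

At the top level: head "courier"; modifier "mine harvest monsoon falcon".
Within "mine harvest monsoon falcon", the head is "falcon" (specifically "harvest monsoon falcon") and the modifier is "mine".
Within "harvest monsoon falcon", the head is "falcon" (specifically "monsoon falcon") and the modifier is "harvest".
Within "monsoon falcon", the head is "falcon" and the modifier is "monsoon".
Putting it together: [[mine [harvest [monsoon falcon]]] courier].

[[mine [harvest [monsoon falcon]]] courier]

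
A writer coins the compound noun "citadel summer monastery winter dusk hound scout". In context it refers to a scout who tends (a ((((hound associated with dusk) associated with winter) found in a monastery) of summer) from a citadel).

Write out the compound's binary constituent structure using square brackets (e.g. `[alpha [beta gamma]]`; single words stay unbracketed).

[[citadel [summer [monastery [winter [dusk hound]]]]] scout]

At the top level: head "scout"; modifier "citadel summer monastery winter dusk hound".
Inside "citadel summer monastery winter dusk hound": head "hound" (specifically "summer monastery winter dusk hound"), modifier "citadel".
Inside "summer monastery winter dusk hound": head "hound" (specifically "monastery winter dusk hound"), modifier "summer".
Inside "monastery winter dusk hound": head "hound" (specifically "winter dusk hound"), modifier "monastery".
Inside "winter dusk hound": head "hound" (specifically "dusk hound"), modifier "winter".
Inside "dusk hound": head "hound", modifier "dusk".
Assembled: [[citadel [summer [monastery [winter [dusk hound]]]]] scout].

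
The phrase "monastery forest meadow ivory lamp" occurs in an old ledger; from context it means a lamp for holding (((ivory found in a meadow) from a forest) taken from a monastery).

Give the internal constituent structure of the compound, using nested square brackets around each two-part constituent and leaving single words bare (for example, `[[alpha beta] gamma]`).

At the top level: head "lamp"; modifier "monastery forest meadow ivory".
Inside "monastery forest meadow ivory": head "ivory" (specifically "forest meadow ivory"), modifier "monastery".
Inside "forest meadow ivory": head "ivory" (specifically "meadow ivory"), modifier "forest".
Inside "meadow ivory": head "ivory", modifier "meadow".
So the structure is [[monastery [forest [meadow ivory]]] lamp].

[[monastery [forest [meadow ivory]]] lamp]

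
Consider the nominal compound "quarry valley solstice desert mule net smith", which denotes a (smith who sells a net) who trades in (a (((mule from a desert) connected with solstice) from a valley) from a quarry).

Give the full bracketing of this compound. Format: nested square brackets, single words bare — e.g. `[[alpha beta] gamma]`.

At the top level: head "smith" (specifically "net smith"); modifier "quarry valley solstice desert mule".
Inside "quarry valley solstice desert mule": head "mule" (specifically "valley solstice desert mule"), modifier "quarry".
Inside "valley solstice desert mule": head "mule" (specifically "solstice desert mule"), modifier "valley".
Inside "solstice desert mule": head "mule" (specifically "desert mule"), modifier "solstice".
Inside "desert mule": head "mule", modifier "desert".
Inside "net smith": head "smith", modifier "net".
Putting it together: [[quarry [valley [solstice [desert mule]]]] [net smith]].

[[quarry [valley [solstice [desert mule]]]] [net smith]]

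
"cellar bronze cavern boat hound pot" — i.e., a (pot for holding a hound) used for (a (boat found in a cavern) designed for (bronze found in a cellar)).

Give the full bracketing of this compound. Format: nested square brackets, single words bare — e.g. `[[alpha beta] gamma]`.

Whole compound: head "pot" (specifically "hound pot"), modifier "cellar bronze cavern boat".
"cellar bronze cavern boat" → head "boat" (specifically "cavern boat"), modifier "cellar bronze".
"cellar bronze" → head "bronze", modifier "cellar".
"cavern boat" → head "boat", modifier "cavern".
"hound pot" → head "pot", modifier "hound".
Assembled: [[[cellar bronze] [cavern boat]] [hound pot]].

[[[cellar bronze] [cavern boat]] [hound pot]]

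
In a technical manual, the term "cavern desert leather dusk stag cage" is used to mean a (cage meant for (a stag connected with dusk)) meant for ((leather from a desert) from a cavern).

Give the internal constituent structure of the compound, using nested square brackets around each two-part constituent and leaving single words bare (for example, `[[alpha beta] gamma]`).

[[cavern [desert leather]] [[dusk stag] cage]]

Whole compound: head "cage" (specifically "dusk stag cage"), modifier "cavern desert leather".
"cavern desert leather" → head "leather" (specifically "desert leather"), modifier "cavern".
"desert leather" → head "leather", modifier "desert".
"dusk stag cage" → head "cage", modifier "dusk stag".
"dusk stag" → head "stag", modifier "dusk".
Assembled: [[cavern [desert leather]] [[dusk stag] cage]].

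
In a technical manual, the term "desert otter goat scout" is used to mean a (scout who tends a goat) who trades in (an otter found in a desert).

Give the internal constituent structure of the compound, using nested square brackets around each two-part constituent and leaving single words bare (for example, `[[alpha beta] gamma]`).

The outermost head in the paraphrase is "scout" (specifically "goat scout"), modified by "desert otter".
Within "desert otter", the head is "otter" and the modifier is "desert".
Within "goat scout", the head is "scout" and the modifier is "goat".
Assembled: [[desert otter] [goat scout]].

[[desert otter] [goat scout]]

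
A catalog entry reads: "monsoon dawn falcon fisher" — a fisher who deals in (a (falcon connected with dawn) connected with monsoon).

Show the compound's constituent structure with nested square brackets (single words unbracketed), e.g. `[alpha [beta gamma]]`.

[[monsoon [dawn falcon]] fisher]

At the top level: head "fisher"; modifier "monsoon dawn falcon".
Inside "monsoon dawn falcon": head "falcon" (specifically "dawn falcon"), modifier "monsoon".
Inside "dawn falcon": head "falcon", modifier "dawn".
Assembled: [[monsoon [dawn falcon]] fisher].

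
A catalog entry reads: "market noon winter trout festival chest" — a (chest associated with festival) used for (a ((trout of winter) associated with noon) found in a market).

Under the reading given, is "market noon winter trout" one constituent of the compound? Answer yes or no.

yes

The paraphrase groups the words so that "market noon winter trout" is one unit: it corresponds to a single parenthesized sub-phrase.
The full structure is [[market [noon [winter trout]]] [festival chest]], in which [market noon winter trout] is a constituent.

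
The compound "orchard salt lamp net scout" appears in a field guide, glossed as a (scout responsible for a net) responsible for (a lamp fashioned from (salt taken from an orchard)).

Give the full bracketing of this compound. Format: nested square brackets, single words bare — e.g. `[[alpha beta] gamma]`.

Overall it is a kind of scout (specifically "net scout"); the modifier is "orchard salt lamp".
Inside "orchard salt lamp": head "lamp", modifier "orchard salt".
Inside "orchard salt": head "salt", modifier "orchard".
Inside "net scout": head "scout", modifier "net".
So the structure is [[[orchard salt] lamp] [net scout]].

[[[orchard salt] lamp] [net scout]]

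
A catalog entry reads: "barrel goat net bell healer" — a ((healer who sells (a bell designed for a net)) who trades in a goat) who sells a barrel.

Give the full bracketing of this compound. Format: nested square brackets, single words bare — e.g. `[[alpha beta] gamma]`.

[barrel [goat [[net bell] healer]]]

Whole compound: head "healer" (specifically "goat net bell healer"), modifier "barrel".
"goat net bell healer" → head "healer" (specifically "net bell healer"), modifier "goat".
"net bell healer" → head "healer", modifier "net bell".
"net bell" → head "bell", modifier "net".
Putting it together: [barrel [goat [[net bell] healer]]].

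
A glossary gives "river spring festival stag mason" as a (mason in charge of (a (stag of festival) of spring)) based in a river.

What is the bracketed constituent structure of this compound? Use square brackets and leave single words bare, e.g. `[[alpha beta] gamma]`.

[river [[spring [festival stag]] mason]]

Whole compound: head "mason" (specifically "spring festival stag mason"), modifier "river".
Within "spring festival stag mason", the head is "mason" and the modifier is "spring festival stag".
Within "spring festival stag", the head is "stag" (specifically "festival stag") and the modifier is "spring".
Within "festival stag", the head is "stag" and the modifier is "festival".
Assembled: [river [[spring [festival stag]] mason]].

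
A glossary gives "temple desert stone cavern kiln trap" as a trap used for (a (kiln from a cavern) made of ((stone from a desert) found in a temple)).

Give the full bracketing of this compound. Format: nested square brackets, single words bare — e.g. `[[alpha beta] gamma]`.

[[[temple [desert stone]] [cavern kiln]] trap]

At the top level: head "trap"; modifier "temple desert stone cavern kiln".
"temple desert stone cavern kiln" → head "kiln" (specifically "cavern kiln"), modifier "temple desert stone".
"temple desert stone" → head "stone" (specifically "desert stone"), modifier "temple".
"desert stone" → head "stone", modifier "desert".
"cavern kiln" → head "kiln", modifier "cavern".
So the structure is [[[temple [desert stone]] [cavern kiln]] trap].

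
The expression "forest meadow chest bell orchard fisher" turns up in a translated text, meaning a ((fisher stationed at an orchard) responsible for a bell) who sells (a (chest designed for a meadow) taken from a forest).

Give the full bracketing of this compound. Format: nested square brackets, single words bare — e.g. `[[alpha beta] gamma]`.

At the top level: head "fisher" (specifically "bell orchard fisher"); modifier "forest meadow chest".
"forest meadow chest" → head "chest" (specifically "meadow chest"), modifier "forest".
"meadow chest" → head "chest", modifier "meadow".
"bell orchard fisher" → head "fisher" (specifically "orchard fisher"), modifier "bell".
"orchard fisher" → head "fisher", modifier "orchard".
Putting it together: [[forest [meadow chest]] [bell [orchard fisher]]].

[[forest [meadow chest]] [bell [orchard fisher]]]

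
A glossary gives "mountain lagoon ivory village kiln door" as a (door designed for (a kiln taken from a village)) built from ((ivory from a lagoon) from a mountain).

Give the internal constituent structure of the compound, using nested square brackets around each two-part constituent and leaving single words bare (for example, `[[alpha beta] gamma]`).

[[mountain [lagoon ivory]] [[village kiln] door]]

Whole compound: head "door" (specifically "village kiln door"), modifier "mountain lagoon ivory".
Inside "mountain lagoon ivory": head "ivory" (specifically "lagoon ivory"), modifier "mountain".
Inside "lagoon ivory": head "ivory", modifier "lagoon".
Inside "village kiln door": head "door", modifier "village kiln".
Inside "village kiln": head "kiln", modifier "village".
So the structure is [[mountain [lagoon ivory]] [[village kiln] door]].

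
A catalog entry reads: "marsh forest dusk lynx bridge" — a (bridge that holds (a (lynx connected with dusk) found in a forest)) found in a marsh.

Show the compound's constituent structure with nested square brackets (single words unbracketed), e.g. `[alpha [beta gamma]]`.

At the top level: head "bridge" (specifically "forest dusk lynx bridge"); modifier "marsh".
Within "forest dusk lynx bridge", the head is "bridge" and the modifier is "forest dusk lynx".
Within "forest dusk lynx", the head is "lynx" (specifically "dusk lynx") and the modifier is "forest".
Within "dusk lynx", the head is "lynx" and the modifier is "dusk".
Putting it together: [marsh [[forest [dusk lynx]] bridge]].

[marsh [[forest [dusk lynx]] bridge]]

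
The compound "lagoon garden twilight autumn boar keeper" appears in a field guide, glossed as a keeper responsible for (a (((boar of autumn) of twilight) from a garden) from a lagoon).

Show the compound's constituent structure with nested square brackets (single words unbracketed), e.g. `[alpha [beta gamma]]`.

At the top level: head "keeper"; modifier "lagoon garden twilight autumn boar".
Within "lagoon garden twilight autumn boar", the head is "boar" (specifically "garden twilight autumn boar") and the modifier is "lagoon".
Within "garden twilight autumn boar", the head is "boar" (specifically "twilight autumn boar") and the modifier is "garden".
Within "twilight autumn boar", the head is "boar" (specifically "autumn boar") and the modifier is "twilight".
Within "autumn boar", the head is "boar" and the modifier is "autumn".
Putting it together: [[lagoon [garden [twilight [autumn boar]]]] keeper].

[[lagoon [garden [twilight [autumn boar]]]] keeper]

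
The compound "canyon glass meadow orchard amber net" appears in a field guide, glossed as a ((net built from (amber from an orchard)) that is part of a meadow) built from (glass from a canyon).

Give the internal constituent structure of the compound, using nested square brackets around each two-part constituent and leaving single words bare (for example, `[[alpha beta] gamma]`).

[[canyon glass] [meadow [[orchard amber] net]]]

At the top level: head "net" (specifically "meadow orchard amber net"); modifier "canyon glass".
Within "canyon glass", the head is "glass" and the modifier is "canyon".
Within "meadow orchard amber net", the head is "net" (specifically "orchard amber net") and the modifier is "meadow".
Within "orchard amber net", the head is "net" and the modifier is "orchard amber".
Within "orchard amber", the head is "amber" and the modifier is "orchard".
Putting it together: [[canyon glass] [meadow [[orchard amber] net]]].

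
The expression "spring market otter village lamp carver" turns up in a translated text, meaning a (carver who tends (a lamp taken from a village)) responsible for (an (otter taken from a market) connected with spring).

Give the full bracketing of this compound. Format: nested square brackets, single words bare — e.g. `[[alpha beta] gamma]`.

[[spring [market otter]] [[village lamp] carver]]

Whole compound: head "carver" (specifically "village lamp carver"), modifier "spring market otter".
"spring market otter" → head "otter" (specifically "market otter"), modifier "spring".
"market otter" → head "otter", modifier "market".
"village lamp carver" → head "carver", modifier "village lamp".
"village lamp" → head "lamp", modifier "village".
Putting it together: [[spring [market otter]] [[village lamp] carver]].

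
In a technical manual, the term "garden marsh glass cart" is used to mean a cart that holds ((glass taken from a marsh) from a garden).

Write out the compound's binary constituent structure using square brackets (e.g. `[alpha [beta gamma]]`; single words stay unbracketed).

[[garden [marsh glass]] cart]

Whole compound: head "cart", modifier "garden marsh glass".
Within "garden marsh glass", the head is "glass" (specifically "marsh glass") and the modifier is "garden".
Within "marsh glass", the head is "glass" and the modifier is "marsh".
Putting it together: [[garden [marsh glass]] cart].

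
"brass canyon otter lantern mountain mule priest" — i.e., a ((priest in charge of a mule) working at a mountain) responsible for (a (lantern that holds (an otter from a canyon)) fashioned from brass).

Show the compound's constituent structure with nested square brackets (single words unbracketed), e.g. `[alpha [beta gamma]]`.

At the top level: head "priest" (specifically "mountain mule priest"); modifier "brass canyon otter lantern".
Within "brass canyon otter lantern", the head is "lantern" (specifically "canyon otter lantern") and the modifier is "brass".
Within "canyon otter lantern", the head is "lantern" and the modifier is "canyon otter".
Within "canyon otter", the head is "otter" and the modifier is "canyon".
Within "mountain mule priest", the head is "priest" (specifically "mule priest") and the modifier is "mountain".
Within "mule priest", the head is "priest" and the modifier is "mule".
So the structure is [[brass [[canyon otter] lantern]] [mountain [mule priest]]].

[[brass [[canyon otter] lantern]] [mountain [mule priest]]]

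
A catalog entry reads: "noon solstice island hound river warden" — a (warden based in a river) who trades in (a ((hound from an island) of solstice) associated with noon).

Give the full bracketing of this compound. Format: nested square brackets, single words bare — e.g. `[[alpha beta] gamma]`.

[[noon [solstice [island hound]]] [river warden]]

Whole compound: head "warden" (specifically "river warden"), modifier "noon solstice island hound".
Inside "noon solstice island hound": head "hound" (specifically "solstice island hound"), modifier "noon".
Inside "solstice island hound": head "hound" (specifically "island hound"), modifier "solstice".
Inside "island hound": head "hound", modifier "island".
Inside "river warden": head "warden", modifier "river".
Putting it together: [[noon [solstice [island hound]]] [river warden]].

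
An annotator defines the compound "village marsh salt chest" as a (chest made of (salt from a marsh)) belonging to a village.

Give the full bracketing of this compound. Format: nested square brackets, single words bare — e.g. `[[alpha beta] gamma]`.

[village [[marsh salt] chest]]

The outermost head in the paraphrase is "chest" (specifically "marsh salt chest"), modified by "village".
"marsh salt chest" → head "chest", modifier "marsh salt".
"marsh salt" → head "salt", modifier "marsh".
Putting it together: [village [[marsh salt] chest]].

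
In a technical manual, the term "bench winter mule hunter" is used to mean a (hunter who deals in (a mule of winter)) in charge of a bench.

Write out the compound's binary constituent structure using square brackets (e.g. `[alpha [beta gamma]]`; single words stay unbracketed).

Whole compound: head "hunter" (specifically "winter mule hunter"), modifier "bench".
Inside "winter mule hunter": head "hunter", modifier "winter mule".
Inside "winter mule": head "mule", modifier "winter".
Assembled: [bench [[winter mule] hunter]].

[bench [[winter mule] hunter]]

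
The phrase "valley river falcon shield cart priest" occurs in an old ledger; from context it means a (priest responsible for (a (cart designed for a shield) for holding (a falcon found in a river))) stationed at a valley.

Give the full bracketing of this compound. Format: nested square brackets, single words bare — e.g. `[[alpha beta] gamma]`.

At the top level: head "priest" (specifically "river falcon shield cart priest"); modifier "valley".
"river falcon shield cart priest" → head "priest", modifier "river falcon shield cart".
"river falcon shield cart" → head "cart" (specifically "shield cart"), modifier "river falcon".
"river falcon" → head "falcon", modifier "river".
"shield cart" → head "cart", modifier "shield".
Assembled: [valley [[[river falcon] [shield cart]] priest]].

[valley [[[river falcon] [shield cart]] priest]]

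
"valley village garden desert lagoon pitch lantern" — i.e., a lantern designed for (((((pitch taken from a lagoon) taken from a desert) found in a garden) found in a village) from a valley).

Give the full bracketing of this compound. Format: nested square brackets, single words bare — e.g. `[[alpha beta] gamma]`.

Whole compound: head "lantern", modifier "valley village garden desert lagoon pitch".
Within "valley village garden desert lagoon pitch", the head is "pitch" (specifically "village garden desert lagoon pitch") and the modifier is "valley".
Within "village garden desert lagoon pitch", the head is "pitch" (specifically "garden desert lagoon pitch") and the modifier is "village".
Within "garden desert lagoon pitch", the head is "pitch" (specifically "desert lagoon pitch") and the modifier is "garden".
Within "desert lagoon pitch", the head is "pitch" (specifically "lagoon pitch") and the modifier is "desert".
Within "lagoon pitch", the head is "pitch" and the modifier is "lagoon".
Assembled: [[valley [village [garden [desert [lagoon pitch]]]]] lantern].

[[valley [village [garden [desert [lagoon pitch]]]]] lantern]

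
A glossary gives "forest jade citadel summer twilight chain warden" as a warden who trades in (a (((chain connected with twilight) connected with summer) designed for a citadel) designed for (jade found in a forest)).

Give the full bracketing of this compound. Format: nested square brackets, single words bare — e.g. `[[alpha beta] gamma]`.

At the top level: head "warden"; modifier "forest jade citadel summer twilight chain".
Inside "forest jade citadel summer twilight chain": head "chain" (specifically "citadel summer twilight chain"), modifier "forest jade".
Inside "forest jade": head "jade", modifier "forest".
Inside "citadel summer twilight chain": head "chain" (specifically "summer twilight chain"), modifier "citadel".
Inside "summer twilight chain": head "chain" (specifically "twilight chain"), modifier "summer".
Inside "twilight chain": head "chain", modifier "twilight".
So the structure is [[[forest jade] [citadel [summer [twilight chain]]]] warden].

[[[forest jade] [citadel [summer [twilight chain]]]] warden]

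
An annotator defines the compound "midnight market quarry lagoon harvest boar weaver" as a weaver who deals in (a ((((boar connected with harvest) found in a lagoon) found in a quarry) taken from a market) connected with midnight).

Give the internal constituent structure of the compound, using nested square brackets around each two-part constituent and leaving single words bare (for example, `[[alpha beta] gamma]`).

[[midnight [market [quarry [lagoon [harvest boar]]]]] weaver]

At the top level: head "weaver"; modifier "midnight market quarry lagoon harvest boar".
Inside "midnight market quarry lagoon harvest boar": head "boar" (specifically "market quarry lagoon harvest boar"), modifier "midnight".
Inside "market quarry lagoon harvest boar": head "boar" (specifically "quarry lagoon harvest boar"), modifier "market".
Inside "quarry lagoon harvest boar": head "boar" (specifically "lagoon harvest boar"), modifier "quarry".
Inside "lagoon harvest boar": head "boar" (specifically "harvest boar"), modifier "lagoon".
Inside "harvest boar": head "boar", modifier "harvest".
Assembled: [[midnight [market [quarry [lagoon [harvest boar]]]]] weaver].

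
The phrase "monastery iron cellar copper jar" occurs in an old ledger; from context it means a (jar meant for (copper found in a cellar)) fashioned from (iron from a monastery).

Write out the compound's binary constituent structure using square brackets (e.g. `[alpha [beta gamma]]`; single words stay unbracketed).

[[monastery iron] [[cellar copper] jar]]

At the top level: head "jar" (specifically "cellar copper jar"); modifier "monastery iron".
Within "monastery iron", the head is "iron" and the modifier is "monastery".
Within "cellar copper jar", the head is "jar" and the modifier is "cellar copper".
Within "cellar copper", the head is "copper" and the modifier is "cellar".
Assembled: [[monastery iron] [[cellar copper] jar]].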